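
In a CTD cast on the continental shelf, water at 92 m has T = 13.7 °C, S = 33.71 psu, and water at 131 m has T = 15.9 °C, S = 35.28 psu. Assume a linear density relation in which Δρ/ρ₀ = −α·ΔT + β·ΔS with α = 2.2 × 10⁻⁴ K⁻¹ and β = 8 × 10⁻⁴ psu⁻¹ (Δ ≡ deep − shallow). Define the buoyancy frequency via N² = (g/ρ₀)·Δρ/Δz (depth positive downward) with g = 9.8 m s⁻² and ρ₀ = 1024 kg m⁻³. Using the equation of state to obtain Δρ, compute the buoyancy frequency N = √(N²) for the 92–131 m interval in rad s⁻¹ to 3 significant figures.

0.0139 rad s⁻¹

ΔT = +2.2 K, ΔS = +1.57 psu (deep − shallow).
Δρ/ρ₀ = −αΔT + βΔS = -4.84 × 10⁻⁴ + 1.256 × 10⁻³ = 7.72 × 10⁻⁴, so Δρ ≈ 0.7905 kg m⁻³.
N² = (g/ρ₀)·Δρ/Δz = g·(Δρ/ρ₀)/Δz = 9.8 × 7.72 × 10⁻⁴ / 39 = 1.9399 × 10⁻⁴ s⁻².
N = √(1.9399 × 10⁻⁴) = 0.013928 rad s⁻¹ ≈ 0.0139 rad s⁻¹.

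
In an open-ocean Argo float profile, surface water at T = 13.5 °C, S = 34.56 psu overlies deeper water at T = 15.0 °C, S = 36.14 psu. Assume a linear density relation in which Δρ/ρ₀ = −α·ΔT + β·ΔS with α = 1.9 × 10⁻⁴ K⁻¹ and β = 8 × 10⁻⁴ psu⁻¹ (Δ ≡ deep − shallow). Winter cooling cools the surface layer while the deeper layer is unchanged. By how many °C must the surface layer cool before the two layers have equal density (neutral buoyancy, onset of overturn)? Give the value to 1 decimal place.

Neutral buoyancy requires Δρ = 0, i.e. −α(T_deep − T_surf′) + β(S_deep − S_surf) = 0.
T_surf′ = T_deep − (β/α)·ΔS = 15.0 − (8 × 10⁻⁴/1.9 × 10⁻⁴)·(+1.58) = 8.347 °C.
Cooling required: 13.5 − (8.347) = 5.153 °C.

5.2 °C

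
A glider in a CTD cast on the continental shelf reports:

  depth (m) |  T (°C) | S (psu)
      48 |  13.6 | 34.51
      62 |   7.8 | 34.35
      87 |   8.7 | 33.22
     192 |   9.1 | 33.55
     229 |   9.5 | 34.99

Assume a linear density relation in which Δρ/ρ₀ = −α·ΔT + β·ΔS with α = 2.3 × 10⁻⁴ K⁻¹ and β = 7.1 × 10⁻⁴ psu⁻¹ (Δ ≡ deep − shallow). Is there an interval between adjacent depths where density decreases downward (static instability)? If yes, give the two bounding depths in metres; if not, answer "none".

62–87 m

Evaluate Δρ/ρ₀ = −αΔT + βΔS across each adjacent pair:
  48–62 m: −αΔT+βΔS = −(2.3 × 10⁻⁴)(-5.8)+(7.1 × 10⁻⁴)(-0.16) = 1.2 × 10⁻³ → stable
  62–87 m: −αΔT+βΔS = −(2.3 × 10⁻⁴)(+0.9)+(7.1 × 10⁻⁴)(-1.13) = -1.0 × 10⁻³ → UNSTABLE
  87–192 m: −αΔT+βΔS = −(2.3 × 10⁻⁴)(+0.4)+(7.1 × 10⁻⁴)(+0.33) = 1.4 × 10⁻⁴ → stable
  192–229 m: −αΔT+βΔS = −(2.3 × 10⁻⁴)(+0.4)+(7.1 × 10⁻⁴)(+1.44) = 9.3 × 10⁻⁴ → stable
The 62–87 m interval has Δρ < 0: lighter water underlies denser water.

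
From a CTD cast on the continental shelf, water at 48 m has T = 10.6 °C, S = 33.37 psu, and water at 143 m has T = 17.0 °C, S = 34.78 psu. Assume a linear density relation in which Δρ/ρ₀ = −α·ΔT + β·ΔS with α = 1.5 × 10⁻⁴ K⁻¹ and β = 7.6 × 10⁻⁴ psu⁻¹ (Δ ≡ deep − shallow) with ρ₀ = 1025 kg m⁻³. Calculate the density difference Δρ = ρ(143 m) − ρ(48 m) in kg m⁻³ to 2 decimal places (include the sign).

+0.11 kg m⁻³

ΔT = +6.4 K, ΔS = +1.41 psu (deep − shallow).
Δρ/ρ₀ = −(1.5 × 10⁻⁴)(+6.4) + (7.6 × 10⁻⁴)(+1.41) = 1.116 × 10⁻⁴.
Δρ = 1025 × (1.116 × 10⁻⁴) = +0.11 kg m⁻³.
Positive Δρ: denser below, stable.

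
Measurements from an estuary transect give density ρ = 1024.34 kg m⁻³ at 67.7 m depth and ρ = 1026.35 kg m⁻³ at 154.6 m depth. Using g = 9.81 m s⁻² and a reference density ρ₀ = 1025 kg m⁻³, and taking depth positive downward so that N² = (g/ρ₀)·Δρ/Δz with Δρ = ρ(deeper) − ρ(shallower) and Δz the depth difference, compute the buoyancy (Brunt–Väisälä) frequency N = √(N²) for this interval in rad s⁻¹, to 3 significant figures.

Δρ = 1026.35 − 1024.34 = 2.01 kg m⁻³ over Δz = 154.6 − 67.7 = 86.9 m.
N² = (9.81/1025) × (2.01/86.9) = 2.2137 × 10⁻⁴ s⁻².
N = √(2.2137 × 10⁻⁴) = 0.014879 rad s⁻¹ ≈ 0.0149 rad s⁻¹.

0.0149 rad s⁻¹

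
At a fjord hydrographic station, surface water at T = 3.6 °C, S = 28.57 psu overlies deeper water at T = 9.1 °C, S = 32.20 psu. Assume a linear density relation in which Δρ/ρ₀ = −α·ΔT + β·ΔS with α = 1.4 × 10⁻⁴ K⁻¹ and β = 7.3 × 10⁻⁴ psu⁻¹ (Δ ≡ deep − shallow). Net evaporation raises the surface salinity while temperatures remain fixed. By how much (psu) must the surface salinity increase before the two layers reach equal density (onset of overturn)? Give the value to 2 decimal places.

Neutral buoyancy requires −α(T_deep − T_surf) + β(S_deep − S_surf′) = 0.
S_surf′ = S_deep − (α/β)·ΔT = 32.20 − (1.4 × 10⁻⁴/7.3 × 10⁻⁴)·(+5.5) = 31.1452 psu.
Increase required: 31.1452 − 28.57 = 2.5752 psu.

2.58 psu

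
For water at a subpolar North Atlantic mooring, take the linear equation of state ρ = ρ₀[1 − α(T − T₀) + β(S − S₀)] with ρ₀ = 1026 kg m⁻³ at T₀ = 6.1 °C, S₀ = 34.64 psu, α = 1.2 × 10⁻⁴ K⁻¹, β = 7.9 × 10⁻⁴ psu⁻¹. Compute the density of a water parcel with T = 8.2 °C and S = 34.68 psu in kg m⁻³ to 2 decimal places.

T − T₀ = +2.1 K, S − S₀ = +0.04 psu.
Bracket = 1 − α·(+2.1) + β·(+0.04) = 1 + (-2.204 × 10⁻⁴) = 0.9997796.
ρ = 1026 × 0.9997796 = 1025.77 kg m⁻³.

1025.77 kg m⁻³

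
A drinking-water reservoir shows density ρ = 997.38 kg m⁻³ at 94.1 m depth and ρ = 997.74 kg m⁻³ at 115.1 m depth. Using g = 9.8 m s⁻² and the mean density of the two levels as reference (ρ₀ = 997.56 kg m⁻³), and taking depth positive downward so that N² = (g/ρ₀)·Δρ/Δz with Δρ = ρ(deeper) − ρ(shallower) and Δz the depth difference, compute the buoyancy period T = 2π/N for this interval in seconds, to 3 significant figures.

Δρ = 997.74 − 997.38 = 0.36 kg m⁻³ over Δz = 115.1 − 94.1 = 21 m.
N² = (9.8/997.56) × (0.36/21) = 1.6841 × 10⁻⁴ s⁻².
N = √(1.6841 × 10⁻⁴) = 0.012977 rad s⁻¹, so T = 2π/N = 484.18 s ≈ 484 s.
N² > 0, so the interval is statically stable.

484 s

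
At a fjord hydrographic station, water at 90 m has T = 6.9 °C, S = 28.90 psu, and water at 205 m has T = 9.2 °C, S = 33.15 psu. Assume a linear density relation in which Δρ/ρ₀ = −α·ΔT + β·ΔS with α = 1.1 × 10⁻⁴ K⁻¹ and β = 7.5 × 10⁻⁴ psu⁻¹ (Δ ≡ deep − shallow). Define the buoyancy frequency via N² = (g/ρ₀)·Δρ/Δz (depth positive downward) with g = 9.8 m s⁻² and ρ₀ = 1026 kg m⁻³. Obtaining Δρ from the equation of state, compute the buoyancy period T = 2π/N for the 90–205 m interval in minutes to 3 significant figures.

6.62 min

ΔT = +2.3 K, ΔS = +4.25 psu (deep − shallow).
Δρ/ρ₀ = −αΔT + βΔS = -2.53 × 10⁻⁴ + 3.1875 × 10⁻³ = 2.9345 × 10⁻³, so Δρ ≈ 3.011 kg m⁻³.
N² = (g/ρ₀)·Δρ/Δz = g·(Δρ/ρ₀)/Δz = 9.8 × 2.9345 × 10⁻³ / 115 = 2.5007 × 10⁻⁴ s⁻².
N = √(2.5007 × 10⁻⁴) = 0.015814 rad s⁻¹ → T = 2π/N = 397.32 s = 6.6220 min ≈ 6.62 min.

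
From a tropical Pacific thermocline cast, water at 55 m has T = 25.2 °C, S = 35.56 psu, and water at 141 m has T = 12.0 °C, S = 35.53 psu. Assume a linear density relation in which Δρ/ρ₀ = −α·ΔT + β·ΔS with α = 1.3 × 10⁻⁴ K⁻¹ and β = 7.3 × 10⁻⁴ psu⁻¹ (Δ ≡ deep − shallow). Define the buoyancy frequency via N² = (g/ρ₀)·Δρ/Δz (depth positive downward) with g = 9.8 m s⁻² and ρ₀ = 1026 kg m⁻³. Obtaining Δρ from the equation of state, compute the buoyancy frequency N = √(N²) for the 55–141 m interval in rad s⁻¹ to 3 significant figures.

ΔT = -13.2 K, ΔS = -0.03 psu (deep − shallow).
Δρ/ρ₀ = −αΔT + βΔS = 1.716 × 10⁻³ − 2.19 × 10⁻⁵ = 1.6941 × 10⁻³, so Δρ ≈ 1.738 kg m⁻³.
N² = (g/ρ₀)·Δρ/Δz = g·(Δρ/ρ₀)/Δz = 9.8 × 1.6941 × 10⁻³ / 86 = 1.9305 × 10⁻⁴ s⁻².
N = √(1.9305 × 10⁻⁴) = 0.013894 rad s⁻¹ ≈ 0.0139 rad s⁻¹.

0.0139 rad s⁻¹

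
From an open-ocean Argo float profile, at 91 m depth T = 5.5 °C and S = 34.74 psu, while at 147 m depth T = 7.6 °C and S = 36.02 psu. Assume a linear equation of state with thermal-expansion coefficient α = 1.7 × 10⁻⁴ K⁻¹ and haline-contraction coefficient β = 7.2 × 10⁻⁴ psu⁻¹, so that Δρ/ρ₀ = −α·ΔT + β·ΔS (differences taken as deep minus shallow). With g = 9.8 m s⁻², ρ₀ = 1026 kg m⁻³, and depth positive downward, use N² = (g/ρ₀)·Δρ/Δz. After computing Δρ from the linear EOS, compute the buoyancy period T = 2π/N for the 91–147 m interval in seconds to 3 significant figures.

ΔT = +2.1 K, ΔS = +1.28 psu (deep − shallow).
Δρ/ρ₀ = −αΔT + βΔS = -3.57 × 10⁻⁴ + 9.216 × 10⁻⁴ = 5.646 × 10⁻⁴, so Δρ ≈ 0.5793 kg m⁻³.
N² = (g/ρ₀)·Δρ/Δz = g·(Δρ/ρ₀)/Δz = 9.8 × 5.646 × 10⁻⁴ / 56 = 9.8805 × 10⁻⁵ s⁻².
N = √(9.8805 × 10⁻⁵) = 9.9401 × 10⁻³ rad s⁻¹ → T = 2π/N = 632.10 s ≈ 632 s.

632 s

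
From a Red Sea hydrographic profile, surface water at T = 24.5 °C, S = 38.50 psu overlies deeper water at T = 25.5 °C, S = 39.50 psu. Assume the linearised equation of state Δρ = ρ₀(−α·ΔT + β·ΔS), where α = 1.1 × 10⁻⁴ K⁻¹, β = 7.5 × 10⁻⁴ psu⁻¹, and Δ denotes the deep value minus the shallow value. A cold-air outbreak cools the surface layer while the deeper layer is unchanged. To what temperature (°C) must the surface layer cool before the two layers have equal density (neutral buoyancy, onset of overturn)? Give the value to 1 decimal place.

Neutral buoyancy requires Δρ = 0, i.e. −α(T_deep − T_surf′) + β(S_deep − S_surf) = 0.
T_surf′ = T_deep − (β/α)·ΔS = 25.5 − (7.5 × 10⁻⁴/1.1 × 10⁻⁴)·(+1.00) = 18.682 °C.
Cooling required: 24.5 − (18.682) = 5.818 °C.

18.7 °C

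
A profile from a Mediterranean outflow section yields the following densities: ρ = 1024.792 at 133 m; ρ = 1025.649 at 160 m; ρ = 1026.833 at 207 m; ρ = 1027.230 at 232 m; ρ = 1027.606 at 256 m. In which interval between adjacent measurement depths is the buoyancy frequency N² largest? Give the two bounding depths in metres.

133–160 m

Compute the density gradient over each adjacent pair:
  133–160 m: Δρ/Δz = 0.857/27 = 0.032 kg m⁻⁴
  160–207 m: Δρ/Δz = 1.184/47 = 0.025 kg m⁻⁴
  207–232 m: Δρ/Δz = 0.397/25 = 0.016 kg m⁻⁴
  232–256 m: Δρ/Δz = 0.376/24 = 0.016 kg m⁻⁴
The largest gradient is in the 133–160 m interval — the pycnocline.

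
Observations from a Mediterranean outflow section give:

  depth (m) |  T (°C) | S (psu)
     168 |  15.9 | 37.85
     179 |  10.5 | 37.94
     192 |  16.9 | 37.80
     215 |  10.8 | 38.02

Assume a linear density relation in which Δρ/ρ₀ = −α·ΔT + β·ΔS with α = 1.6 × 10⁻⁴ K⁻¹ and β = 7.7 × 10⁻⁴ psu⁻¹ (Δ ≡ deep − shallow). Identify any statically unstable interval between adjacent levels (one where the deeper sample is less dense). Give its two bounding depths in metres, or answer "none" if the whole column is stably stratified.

179–192 m

Evaluate Δρ/ρ₀ = −αΔT + βΔS across each adjacent pair:
  168–179 m: −αΔT+βΔS = −(1.6 × 10⁻⁴)(-5.4)+(7.7 × 10⁻⁴)(+0.09) = 9.3 × 10⁻⁴ → stable
  179–192 m: −αΔT+βΔS = −(1.6 × 10⁻⁴)(+6.4)+(7.7 × 10⁻⁴)(-0.14) = -1.1 × 10⁻³ → UNSTABLE
  192–215 m: −αΔT+βΔS = −(1.6 × 10⁻⁴)(-6.1)+(7.7 × 10⁻⁴)(+0.22) = 1.1 × 10⁻³ → stable
The 179–192 m interval has Δρ < 0: lighter water underlies denser water.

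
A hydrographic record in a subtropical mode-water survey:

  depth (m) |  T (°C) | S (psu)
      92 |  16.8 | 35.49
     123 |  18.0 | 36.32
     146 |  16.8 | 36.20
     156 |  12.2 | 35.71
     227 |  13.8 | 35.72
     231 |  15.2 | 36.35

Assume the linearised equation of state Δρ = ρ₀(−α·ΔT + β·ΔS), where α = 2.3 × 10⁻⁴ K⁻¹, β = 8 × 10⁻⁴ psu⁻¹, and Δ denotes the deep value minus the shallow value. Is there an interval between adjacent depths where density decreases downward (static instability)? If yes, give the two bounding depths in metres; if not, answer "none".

156–227 m

Evaluate Δρ/ρ₀ = −αΔT + βΔS across each adjacent pair:
  92–123 m: −αΔT+βΔS = −(2.3 × 10⁻⁴)(+1.2)+(8 × 10⁻⁴)(+0.83) = 3.9 × 10⁻⁴ → stable
  123–146 m: −αΔT+βΔS = −(2.3 × 10⁻⁴)(-1.2)+(8 × 10⁻⁴)(-0.12) = 1.8 × 10⁻⁴ → stable
  146–156 m: −αΔT+βΔS = −(2.3 × 10⁻⁴)(-4.6)+(8 × 10⁻⁴)(-0.49) = 6.7 × 10⁻⁴ → stable
  156–227 m: −αΔT+βΔS = −(2.3 × 10⁻⁴)(+1.6)+(8 × 10⁻⁴)(+0.01) = -3.6 × 10⁻⁴ → UNSTABLE
  227–231 m: −αΔT+βΔS = −(2.3 × 10⁻⁴)(+1.4)+(8 × 10⁻⁴)(+0.63) = 1.8 × 10⁻⁴ → stable
The 156–227 m interval has Δρ < 0: lighter water underlies denser water.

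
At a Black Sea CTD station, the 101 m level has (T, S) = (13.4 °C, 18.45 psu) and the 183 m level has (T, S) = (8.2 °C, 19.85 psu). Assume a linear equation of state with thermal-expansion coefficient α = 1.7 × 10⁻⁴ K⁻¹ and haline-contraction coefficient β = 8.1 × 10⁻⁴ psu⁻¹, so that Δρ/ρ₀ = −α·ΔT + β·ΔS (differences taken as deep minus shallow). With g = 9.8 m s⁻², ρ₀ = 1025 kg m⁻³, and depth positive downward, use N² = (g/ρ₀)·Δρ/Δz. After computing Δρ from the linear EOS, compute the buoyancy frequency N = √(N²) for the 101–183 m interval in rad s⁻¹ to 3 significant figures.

0.0155 rad s⁻¹

ΔT = -5.2 K, ΔS = +1.40 psu (deep − shallow).
Δρ/ρ₀ = −αΔT + βΔS = 8.84 × 10⁻⁴ + 1.134 × 10⁻³ = 2.018 × 10⁻³, so Δρ ≈ 2.068 kg m⁻³.
N² = (g/ρ₀)·Δρ/Δz = g·(Δρ/ρ₀)/Δz = 9.8 × 2.018 × 10⁻³ / 82 = 2.4118 × 10⁻⁴ s⁻².
N = √(2.4118 × 10⁻⁴) = 0.015530 rad s⁻¹ ≈ 0.0155 rad s⁻¹.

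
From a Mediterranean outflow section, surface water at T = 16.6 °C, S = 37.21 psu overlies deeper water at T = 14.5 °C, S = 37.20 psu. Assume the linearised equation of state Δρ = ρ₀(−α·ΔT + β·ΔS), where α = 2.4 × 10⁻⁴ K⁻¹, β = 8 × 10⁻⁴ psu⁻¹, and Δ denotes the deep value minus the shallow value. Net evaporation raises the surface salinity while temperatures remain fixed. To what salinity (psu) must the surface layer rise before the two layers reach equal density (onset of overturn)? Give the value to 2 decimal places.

Neutral buoyancy requires −α(T_deep − T_surf) + β(S_deep − S_surf′) = 0.
S_surf′ = S_deep − (α/β)·ΔT = 37.20 − (2.4 × 10⁻⁴/8 × 10⁻⁴)·(-2.1) = 37.8300 psu.
Increase required: 37.8300 − 37.21 = 0.6200 psu.

37.83 psu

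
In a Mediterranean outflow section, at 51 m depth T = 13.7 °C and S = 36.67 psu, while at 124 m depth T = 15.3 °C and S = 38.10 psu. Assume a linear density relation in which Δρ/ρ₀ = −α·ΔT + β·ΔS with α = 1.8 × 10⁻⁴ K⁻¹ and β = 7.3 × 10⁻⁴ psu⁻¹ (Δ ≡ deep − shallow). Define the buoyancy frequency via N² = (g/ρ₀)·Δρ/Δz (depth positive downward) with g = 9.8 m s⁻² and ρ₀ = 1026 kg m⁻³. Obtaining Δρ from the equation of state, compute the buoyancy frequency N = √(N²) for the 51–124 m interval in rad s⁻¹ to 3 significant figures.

ΔT = +1.6 K, ΔS = +1.43 psu (deep − shallow).
Δρ/ρ₀ = −αΔT + βΔS = -2.88 × 10⁻⁴ + 1.0439 × 10⁻³ = 7.559 × 10⁻⁴, so Δρ ≈ 0.7756 kg m⁻³.
N² = (g/ρ₀)·Δρ/Δz = g·(Δρ/ρ₀)/Δz = 9.8 × 7.559 × 10⁻⁴ / 73 = 1.0148 × 10⁻⁴ s⁻².
N = √(1.0148 × 10⁻⁴) = 0.010074 rad s⁻¹ ≈ 0.0101 rad s⁻¹.

0.0101 rad s⁻¹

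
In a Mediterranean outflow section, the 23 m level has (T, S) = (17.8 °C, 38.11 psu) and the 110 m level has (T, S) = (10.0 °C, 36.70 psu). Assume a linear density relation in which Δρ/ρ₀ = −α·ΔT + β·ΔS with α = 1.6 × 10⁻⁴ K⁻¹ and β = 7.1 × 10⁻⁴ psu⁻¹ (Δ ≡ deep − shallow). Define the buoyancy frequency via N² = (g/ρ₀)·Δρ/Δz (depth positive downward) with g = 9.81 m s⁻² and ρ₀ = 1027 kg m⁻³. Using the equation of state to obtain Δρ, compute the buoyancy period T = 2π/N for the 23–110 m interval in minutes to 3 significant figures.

19.8 min

ΔT = -7.8 K, ΔS = -1.41 psu (deep − shallow).
Δρ/ρ₀ = −αΔT + βΔS = 1.248 × 10⁻³ − 1.0011 × 10⁻³ = 2.469 × 10⁻⁴, so Δρ ≈ 0.2536 kg m⁻³.
N² = (g/ρ₀)·Δρ/Δz = g·(Δρ/ρ₀)/Δz = 9.81 × 2.469 × 10⁻⁴ / 87 = 2.7840 × 10⁻⁵ s⁻².
N = √(2.7840 × 10⁻⁵) = 5.2764 × 10⁻³ rad s⁻¹ → T = 2π/N = 1.1908 × 10³ s = 19.847 min ≈ 19.8 min.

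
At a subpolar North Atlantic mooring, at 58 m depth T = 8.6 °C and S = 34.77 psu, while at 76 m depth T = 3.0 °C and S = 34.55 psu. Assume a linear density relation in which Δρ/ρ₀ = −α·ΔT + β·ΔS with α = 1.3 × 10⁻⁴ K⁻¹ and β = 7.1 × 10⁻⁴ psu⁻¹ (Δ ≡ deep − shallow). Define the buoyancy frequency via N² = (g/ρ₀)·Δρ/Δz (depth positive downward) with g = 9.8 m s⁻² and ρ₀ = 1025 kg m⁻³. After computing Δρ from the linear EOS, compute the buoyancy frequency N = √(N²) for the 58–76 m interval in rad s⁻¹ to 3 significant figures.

0.0176 rad s⁻¹

ΔT = -5.6 K, ΔS = -0.22 psu (deep − shallow).
Δρ/ρ₀ = −αΔT + βΔS = 7.28 × 10⁻⁴ − 1.562 × 10⁻⁴ = 5.718 × 10⁻⁴, so Δρ ≈ 0.5861 kg m⁻³.
N² = (g/ρ₀)·Δρ/Δz = g·(Δρ/ρ₀)/Δz = 9.8 × 5.718 × 10⁻⁴ / 18 = 3.1131 × 10⁻⁴ s⁻².
N = √(3.1131 × 10⁻⁴) = 0.017644 rad s⁻¹ ≈ 0.0176 rad s⁻¹.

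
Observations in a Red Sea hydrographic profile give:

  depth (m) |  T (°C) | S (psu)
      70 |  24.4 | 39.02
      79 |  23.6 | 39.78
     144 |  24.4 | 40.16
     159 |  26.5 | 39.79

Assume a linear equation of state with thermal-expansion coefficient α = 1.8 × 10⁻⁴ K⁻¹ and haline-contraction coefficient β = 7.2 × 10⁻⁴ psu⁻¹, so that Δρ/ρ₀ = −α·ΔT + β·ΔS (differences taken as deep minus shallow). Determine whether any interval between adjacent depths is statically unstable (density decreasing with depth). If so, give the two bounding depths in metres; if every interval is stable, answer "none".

144–159 m

Evaluate Δρ/ρ₀ = −αΔT + βΔS across each adjacent pair:
  70–79 m: −αΔT+βΔS = −(1.8 × 10⁻⁴)(-0.8)+(7.2 × 10⁻⁴)(+0.76) = 6.9 × 10⁻⁴ → stable
  79–144 m: −αΔT+βΔS = −(1.8 × 10⁻⁴)(+0.8)+(7.2 × 10⁻⁴)(+0.38) = 1.3 × 10⁻⁴ → stable
  144–159 m: −αΔT+βΔS = −(1.8 × 10⁻⁴)(+2.1)+(7.2 × 10⁻⁴)(-0.37) = -6.4 × 10⁻⁴ → UNSTABLE
The 144–159 m interval has Δρ < 0: lighter water underlies denser water.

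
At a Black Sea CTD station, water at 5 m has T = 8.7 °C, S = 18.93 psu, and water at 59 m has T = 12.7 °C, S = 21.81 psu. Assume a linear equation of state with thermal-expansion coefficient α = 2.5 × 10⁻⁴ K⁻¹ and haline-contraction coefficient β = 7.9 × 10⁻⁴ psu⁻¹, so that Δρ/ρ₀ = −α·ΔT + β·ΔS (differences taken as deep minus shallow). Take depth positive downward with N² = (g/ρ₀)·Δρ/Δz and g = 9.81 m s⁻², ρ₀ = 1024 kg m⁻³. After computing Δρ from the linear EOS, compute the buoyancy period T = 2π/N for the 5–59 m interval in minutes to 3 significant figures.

6.88 min

ΔT = +4.0 K, ΔS = +2.88 psu (deep − shallow).
Δρ/ρ₀ = −αΔT + βΔS = -1.00 × 10⁻³ + 2.2752 × 10⁻³ = 1.2752 × 10⁻³, so Δρ ≈ 1.306 kg m⁻³.
N² = (g/ρ₀)·Δρ/Δz = g·(Δρ/ρ₀)/Δz = 9.81 × 1.2752 × 10⁻³ / 54 = 2.3166 × 10⁻⁴ s⁻².
N = √(2.3166 × 10⁻⁴) = 0.015220 rad s⁻¹ → T = 2π/N = 412.82 s = 6.8803 min ≈ 6.88 min.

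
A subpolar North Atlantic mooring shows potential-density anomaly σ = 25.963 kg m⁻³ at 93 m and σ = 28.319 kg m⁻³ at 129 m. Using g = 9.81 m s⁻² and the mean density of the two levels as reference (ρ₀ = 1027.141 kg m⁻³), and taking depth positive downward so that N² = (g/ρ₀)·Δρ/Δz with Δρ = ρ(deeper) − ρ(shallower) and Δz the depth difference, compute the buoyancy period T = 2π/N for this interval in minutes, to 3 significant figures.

Δρ = 1028.319 − 1025.963 = 2.356 kg m⁻³ over Δz = 129 − 93 = 36 m.
N² = (9.81/1027.141) × (2.356/36) = 6.2505 × 10⁻⁴ s⁻².
N = √(6.2505 × 10⁻⁴) = 0.025001 rad s⁻¹, so T = 2π/N = 251.32 s = 4.1887 min ≈ 4.19 min.

4.19 min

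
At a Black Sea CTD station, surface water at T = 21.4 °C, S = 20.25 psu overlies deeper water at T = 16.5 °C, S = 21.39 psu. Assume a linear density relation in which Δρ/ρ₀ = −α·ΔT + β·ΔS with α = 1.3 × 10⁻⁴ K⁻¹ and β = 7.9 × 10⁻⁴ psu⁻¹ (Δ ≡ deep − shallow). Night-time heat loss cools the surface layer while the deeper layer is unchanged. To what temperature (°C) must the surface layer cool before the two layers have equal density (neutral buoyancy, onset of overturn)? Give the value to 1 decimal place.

9.6 °C

Neutral buoyancy requires Δρ = 0, i.e. −α(T_deep − T_surf′) + β(S_deep − S_surf) = 0.
T_surf′ = T_deep − (β/α)·ΔS = 16.5 − (7.9 × 10⁻⁴/1.3 × 10⁻⁴)·(+1.14) = 9.572 °C.
Cooling required: 21.4 − (9.572) = 11.828 °C.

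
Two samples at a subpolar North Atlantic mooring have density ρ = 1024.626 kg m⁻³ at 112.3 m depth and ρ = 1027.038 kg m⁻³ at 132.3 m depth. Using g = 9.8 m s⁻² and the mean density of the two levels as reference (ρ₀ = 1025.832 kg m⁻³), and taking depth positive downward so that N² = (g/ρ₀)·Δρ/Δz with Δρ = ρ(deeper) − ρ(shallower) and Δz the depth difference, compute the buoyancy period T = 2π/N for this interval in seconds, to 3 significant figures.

185 s

Δρ = 1027.038 − 1024.626 = 2.412 kg m⁻³ over Δz = 132.3 − 112.3 = 20 m.
N² = (9.8/1025.832) × (2.412/20) = 1.1521 × 10⁻³ s⁻².
N = √(1.1521 × 10⁻³) = 0.033943 rad s⁻¹, so T = 2π/N = 185.11 s ≈ 185 s.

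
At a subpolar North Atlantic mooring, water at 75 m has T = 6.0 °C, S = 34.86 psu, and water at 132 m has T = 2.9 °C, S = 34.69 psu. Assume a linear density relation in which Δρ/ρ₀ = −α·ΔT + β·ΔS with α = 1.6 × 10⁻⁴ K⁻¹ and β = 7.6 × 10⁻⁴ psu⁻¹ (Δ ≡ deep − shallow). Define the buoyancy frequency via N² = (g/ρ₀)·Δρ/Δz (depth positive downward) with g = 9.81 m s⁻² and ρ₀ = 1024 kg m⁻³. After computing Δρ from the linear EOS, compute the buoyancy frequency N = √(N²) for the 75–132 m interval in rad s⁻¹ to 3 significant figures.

ΔT = -3.1 K, ΔS = -0.17 psu (deep − shallow).
Δρ/ρ₀ = −αΔT + βΔS = 4.96 × 10⁻⁴ − 1.292 × 10⁻⁴ = 3.668 × 10⁻⁴, so Δρ ≈ 0.3756 kg m⁻³.
N² = (g/ρ₀)·Δρ/Δz = g·(Δρ/ρ₀)/Δz = 9.81 × 3.668 × 10⁻⁴ / 57 = 6.3128 × 10⁻⁵ s⁻².
N = √(6.3128 × 10⁻⁵) = 7.9453 × 10⁻³ rad s⁻¹ ≈ 7.95 × 10⁻³ rad s⁻¹.

7.95 × 10⁻³ rad s⁻¹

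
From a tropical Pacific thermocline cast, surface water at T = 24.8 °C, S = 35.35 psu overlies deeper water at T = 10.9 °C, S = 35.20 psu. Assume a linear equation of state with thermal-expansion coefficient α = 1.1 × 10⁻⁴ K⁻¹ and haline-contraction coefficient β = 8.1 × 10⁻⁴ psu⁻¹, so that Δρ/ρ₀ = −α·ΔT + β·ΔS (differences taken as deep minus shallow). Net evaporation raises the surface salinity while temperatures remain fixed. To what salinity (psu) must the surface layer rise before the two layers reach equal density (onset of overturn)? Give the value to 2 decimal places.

37.09 psu

Neutral buoyancy requires −α(T_deep − T_surf) + β(S_deep − S_surf′) = 0.
S_surf′ = S_deep − (α/β)·ΔT = 35.20 − (1.1 × 10⁻⁴/8.1 × 10⁻⁴)·(-13.9) = 37.0877 psu.
Increase required: 37.0877 − 35.35 = 1.7377 psu.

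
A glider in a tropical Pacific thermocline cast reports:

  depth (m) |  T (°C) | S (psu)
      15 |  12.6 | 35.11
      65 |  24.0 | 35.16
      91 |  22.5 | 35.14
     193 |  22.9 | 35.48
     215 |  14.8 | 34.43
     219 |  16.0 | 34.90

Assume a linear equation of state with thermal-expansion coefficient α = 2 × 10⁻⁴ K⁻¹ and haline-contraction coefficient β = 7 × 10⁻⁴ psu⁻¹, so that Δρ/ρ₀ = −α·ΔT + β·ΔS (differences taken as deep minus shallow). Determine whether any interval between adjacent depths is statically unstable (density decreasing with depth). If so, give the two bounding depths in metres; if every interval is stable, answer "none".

Evaluate Δρ/ρ₀ = −αΔT + βΔS across each adjacent pair:
  15–65 m: −αΔT+βΔS = −(2 × 10⁻⁴)(+11.4)+(7 × 10⁻⁴)(+0.05) = -2.2 × 10⁻³ → UNSTABLE
  65–91 m: −αΔT+βΔS = −(2 × 10⁻⁴)(-1.5)+(7 × 10⁻⁴)(-0.02) = 2.9 × 10⁻⁴ → stable
  91–193 m: −αΔT+βΔS = −(2 × 10⁻⁴)(+0.4)+(7 × 10⁻⁴)(+0.34) = 1.6 × 10⁻⁴ → stable
  193–215 m: −αΔT+βΔS = −(2 × 10⁻⁴)(-8.1)+(7 × 10⁻⁴)(-1.05) = 8.8 × 10⁻⁴ → stable
  215–219 m: −αΔT+βΔS = −(2 × 10⁻⁴)(+1.2)+(7 × 10⁻⁴)(+0.47) = 8.9 × 10⁻⁵ → stable
The 15–65 m interval has Δρ < 0: lighter water underlies denser water.

15–65 m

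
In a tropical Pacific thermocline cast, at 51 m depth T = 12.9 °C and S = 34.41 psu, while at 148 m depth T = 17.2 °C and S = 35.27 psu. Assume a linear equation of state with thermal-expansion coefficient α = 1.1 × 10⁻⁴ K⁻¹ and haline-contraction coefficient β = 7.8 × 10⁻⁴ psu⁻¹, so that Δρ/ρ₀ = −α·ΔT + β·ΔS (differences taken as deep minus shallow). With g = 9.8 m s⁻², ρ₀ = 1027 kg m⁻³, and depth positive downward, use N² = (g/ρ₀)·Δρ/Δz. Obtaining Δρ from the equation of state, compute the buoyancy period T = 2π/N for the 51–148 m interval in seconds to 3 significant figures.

ΔT = +4.3 K, ΔS = +0.86 psu (deep − shallow).
Δρ/ρ₀ = −αΔT + βΔS = -4.73 × 10⁻⁴ + 6.708 × 10⁻⁴ = 1.978 × 10⁻⁴, so Δρ ≈ 0.2031 kg m⁻³.
N² = (g/ρ₀)·Δρ/Δz = g·(Δρ/ρ₀)/Δz = 9.8 × 1.978 × 10⁻⁴ / 97 = 1.9984 × 10⁻⁵ s⁻².
N = √(1.9984 × 10⁻⁵) = 4.4703 × 10⁻³ rad s⁻¹ → T = 2π/N = 1.4055 × 10³ s ≈ 1.41 × 10³ s.

1.41 × 10³ s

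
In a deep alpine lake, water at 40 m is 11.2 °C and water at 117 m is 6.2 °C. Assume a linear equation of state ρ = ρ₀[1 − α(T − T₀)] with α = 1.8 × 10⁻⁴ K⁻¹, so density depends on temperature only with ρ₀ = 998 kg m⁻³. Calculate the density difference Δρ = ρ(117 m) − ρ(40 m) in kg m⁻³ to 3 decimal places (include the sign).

+0.898 kg m⁻³

ΔT = -5.0 K, Δρ/ρ₀ = −αΔT = 9.00 × 10⁻⁴.
Δρ = 998 × (9.00 × 10⁻⁴) = +0.898 kg m⁻³.
Positive Δρ: denser below, stable.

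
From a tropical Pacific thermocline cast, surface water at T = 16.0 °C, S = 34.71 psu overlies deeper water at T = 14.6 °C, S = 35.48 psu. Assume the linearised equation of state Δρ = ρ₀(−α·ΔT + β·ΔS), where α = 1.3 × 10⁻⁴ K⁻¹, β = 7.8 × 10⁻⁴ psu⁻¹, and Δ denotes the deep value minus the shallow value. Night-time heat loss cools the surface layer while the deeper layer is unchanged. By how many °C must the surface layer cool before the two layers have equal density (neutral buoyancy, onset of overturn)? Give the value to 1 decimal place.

6.0 °C

Neutral buoyancy requires Δρ = 0, i.e. −α(T_deep − T_surf′) + β(S_deep − S_surf) = 0.
T_surf′ = T_deep − (β/α)·ΔS = 14.6 − (7.8 × 10⁻⁴/1.3 × 10⁻⁴)·(+0.77) = 9.980 °C.
Cooling required: 16.0 − (9.980) = 6.020 °C.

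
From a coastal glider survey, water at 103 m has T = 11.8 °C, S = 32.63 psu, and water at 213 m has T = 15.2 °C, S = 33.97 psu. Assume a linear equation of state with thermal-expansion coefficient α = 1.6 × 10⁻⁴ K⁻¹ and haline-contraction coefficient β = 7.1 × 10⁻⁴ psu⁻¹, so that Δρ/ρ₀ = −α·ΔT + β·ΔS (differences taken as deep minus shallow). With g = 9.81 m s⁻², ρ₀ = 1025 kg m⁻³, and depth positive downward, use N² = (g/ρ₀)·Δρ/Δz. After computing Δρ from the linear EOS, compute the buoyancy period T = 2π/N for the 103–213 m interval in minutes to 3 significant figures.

ΔT = +3.4 K, ΔS = +1.34 psu (deep − shallow).
Δρ/ρ₀ = −αΔT + βΔS = -5.44 × 10⁻⁴ + 9.514 × 10⁻⁴ = 4.074 × 10⁻⁴, so Δρ ≈ 0.4176 kg m⁻³.
N² = (g/ρ₀)·Δρ/Δz = g·(Δρ/ρ₀)/Δz = 9.81 × 4.074 × 10⁻⁴ / 110 = 3.6333 × 10⁻⁵ s⁻².
N = √(3.6333 × 10⁻⁵) = 6.0277 × 10⁻³ rad s⁻¹ → T = 2π/N = 1.0424 × 10³ s = 17.373 min ≈ 17.4 min.

17.4 min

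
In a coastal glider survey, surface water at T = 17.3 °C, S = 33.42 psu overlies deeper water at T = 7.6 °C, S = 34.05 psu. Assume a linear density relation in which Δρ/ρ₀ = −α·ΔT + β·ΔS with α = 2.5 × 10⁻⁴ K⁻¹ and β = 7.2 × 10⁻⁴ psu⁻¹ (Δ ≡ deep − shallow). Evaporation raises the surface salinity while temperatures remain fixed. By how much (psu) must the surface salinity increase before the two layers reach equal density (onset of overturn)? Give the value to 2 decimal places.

Neutral buoyancy requires −α(T_deep − T_surf) + β(S_deep − S_surf′) = 0.
S_surf′ = S_deep − (α/β)·ΔT = 34.05 − (2.5 × 10⁻⁴/7.2 × 10⁻⁴)·(-9.7) = 37.4181 psu.
Increase required: 37.4181 − 33.42 = 3.9981 psu.

4.00 psu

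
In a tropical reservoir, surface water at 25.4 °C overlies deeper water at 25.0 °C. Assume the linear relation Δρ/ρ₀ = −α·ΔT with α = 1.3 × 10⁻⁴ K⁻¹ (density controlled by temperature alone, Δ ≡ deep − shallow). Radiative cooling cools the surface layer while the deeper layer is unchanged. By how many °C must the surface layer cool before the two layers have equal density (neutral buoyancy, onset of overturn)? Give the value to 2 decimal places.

With temperature the only control, equal density requires T_surf′ = T_deep.
T_surf′ = 25.0 °C.
Cooling required: 25.4 − 25.0 = 0.40 °C.

0.40 °C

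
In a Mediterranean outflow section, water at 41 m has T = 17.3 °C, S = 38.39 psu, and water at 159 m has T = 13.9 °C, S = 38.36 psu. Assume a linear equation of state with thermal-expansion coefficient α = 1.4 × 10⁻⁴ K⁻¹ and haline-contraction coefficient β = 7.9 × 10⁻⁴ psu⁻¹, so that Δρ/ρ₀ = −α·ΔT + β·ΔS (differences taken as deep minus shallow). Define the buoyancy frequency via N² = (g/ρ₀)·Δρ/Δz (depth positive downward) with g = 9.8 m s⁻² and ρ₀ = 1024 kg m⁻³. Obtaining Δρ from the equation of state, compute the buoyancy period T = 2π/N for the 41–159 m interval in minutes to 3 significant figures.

17.1 min

ΔT = -3.4 K, ΔS = -0.03 psu (deep − shallow).
Δρ/ρ₀ = −αΔT + βΔS = 4.76 × 10⁻⁴ − 2.37 × 10⁻⁵ = 4.523 × 10⁻⁴, so Δρ ≈ 0.4632 kg m⁻³.
N² = (g/ρ₀)·Δρ/Δz = g·(Δρ/ρ₀)/Δz = 9.8 × 4.523 × 10⁻⁴ / 118 = 3.7564 × 10⁻⁵ s⁻².
N = √(3.7564 × 10⁻⁵) = 6.1289 × 10⁻³ rad s⁻¹ → T = 2π/N = 1.0252 × 10³ s = 17.087 min ≈ 17.1 min.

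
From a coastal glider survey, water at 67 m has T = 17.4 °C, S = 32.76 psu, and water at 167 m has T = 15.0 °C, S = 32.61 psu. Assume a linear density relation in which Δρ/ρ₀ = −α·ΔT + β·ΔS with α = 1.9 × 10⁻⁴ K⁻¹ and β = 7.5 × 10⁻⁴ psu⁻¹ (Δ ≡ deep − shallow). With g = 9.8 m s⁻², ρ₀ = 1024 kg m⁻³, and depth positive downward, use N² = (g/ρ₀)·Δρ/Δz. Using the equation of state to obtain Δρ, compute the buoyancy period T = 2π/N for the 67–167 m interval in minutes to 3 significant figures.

18.0 min

ΔT = -2.4 K, ΔS = -0.15 psu (deep − shallow).
Δρ/ρ₀ = −αΔT + βΔS = 4.56 × 10⁻⁴ − 1.125 × 10⁻⁴ = 3.435 × 10⁻⁴, so Δρ ≈ 0.3517 kg m⁻³.
N² = (g/ρ₀)·Δρ/Δz = g·(Δρ/ρ₀)/Δz = 9.8 × 3.435 × 10⁻⁴ / 100 = 3.3663 × 10⁻⁵ s⁻².
N = √(3.3663 × 10⁻⁵) = 5.8020 × 10⁻³ rad s⁻¹ → T = 2π/N = 1.0829 × 10³ s = 18.048 min ≈ 18.0 min.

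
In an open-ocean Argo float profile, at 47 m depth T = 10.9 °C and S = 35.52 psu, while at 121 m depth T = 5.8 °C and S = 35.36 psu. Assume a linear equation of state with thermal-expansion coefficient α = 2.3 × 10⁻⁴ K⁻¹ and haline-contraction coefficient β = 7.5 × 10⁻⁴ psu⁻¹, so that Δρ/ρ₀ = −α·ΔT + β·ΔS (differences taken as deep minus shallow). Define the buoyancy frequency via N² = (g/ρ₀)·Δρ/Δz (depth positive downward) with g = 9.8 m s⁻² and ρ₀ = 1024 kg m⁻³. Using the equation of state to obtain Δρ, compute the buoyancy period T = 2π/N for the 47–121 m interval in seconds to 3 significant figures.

ΔT = -5.1 K, ΔS = -0.16 psu (deep − shallow).
Δρ/ρ₀ = −αΔT + βΔS = 1.173 × 10⁻³ − 1.20 × 10⁻⁴ = 1.053 × 10⁻³, so Δρ ≈ 1.078 kg m⁻³.
N² = (g/ρ₀)·Δρ/Δz = g·(Δρ/ρ₀)/Δz = 9.8 × 1.053 × 10⁻³ / 74 = 1.3945 × 10⁻⁴ s⁻².
N = √(1.3945 × 10⁻⁴) = 0.011809 rad s⁻¹ → T = 2π/N = 532.07 s ≈ 532 s.

532 s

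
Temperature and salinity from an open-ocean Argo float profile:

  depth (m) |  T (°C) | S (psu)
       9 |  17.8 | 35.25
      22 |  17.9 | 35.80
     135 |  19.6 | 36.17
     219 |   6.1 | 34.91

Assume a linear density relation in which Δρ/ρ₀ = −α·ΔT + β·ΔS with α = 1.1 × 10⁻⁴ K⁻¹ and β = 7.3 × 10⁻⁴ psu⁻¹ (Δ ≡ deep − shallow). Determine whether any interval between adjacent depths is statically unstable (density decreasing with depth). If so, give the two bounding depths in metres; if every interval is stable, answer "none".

Evaluate Δρ/ρ₀ = −αΔT + βΔS across each adjacent pair:
  9–22 m: −αΔT+βΔS = −(1.1 × 10⁻⁴)(+0.1)+(7.3 × 10⁻⁴)(+0.55) = 3.9 × 10⁻⁴ → stable
  22–135 m: −αΔT+βΔS = −(1.1 × 10⁻⁴)(+1.7)+(7.3 × 10⁻⁴)(+0.37) = 8.3 × 10⁻⁵ → stable
  135–219 m: −αΔT+βΔS = −(1.1 × 10⁻⁴)(-13.5)+(7.3 × 10⁻⁴)(-1.26) = 5.7 × 10⁻⁴ → stable
Every interval has Δρ > 0: the column is stably stratified throughout.

none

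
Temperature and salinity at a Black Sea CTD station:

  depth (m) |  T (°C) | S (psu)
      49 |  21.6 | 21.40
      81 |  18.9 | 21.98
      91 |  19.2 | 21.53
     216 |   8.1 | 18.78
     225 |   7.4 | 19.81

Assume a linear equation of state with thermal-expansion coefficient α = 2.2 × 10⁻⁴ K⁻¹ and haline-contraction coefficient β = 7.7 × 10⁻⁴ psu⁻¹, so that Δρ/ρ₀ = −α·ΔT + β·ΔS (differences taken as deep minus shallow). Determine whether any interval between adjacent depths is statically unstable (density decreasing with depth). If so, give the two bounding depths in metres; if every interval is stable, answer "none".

81–91 m

Evaluate Δρ/ρ₀ = −αΔT + βΔS across each adjacent pair:
  49–81 m: −αΔT+βΔS = −(2.2 × 10⁻⁴)(-2.7)+(7.7 × 10⁻⁴)(+0.58) = 1.0 × 10⁻³ → stable
  81–91 m: −αΔT+βΔS = −(2.2 × 10⁻⁴)(+0.3)+(7.7 × 10⁻⁴)(-0.45) = -4.1 × 10⁻⁴ → UNSTABLE
  91–216 m: −αΔT+βΔS = −(2.2 × 10⁻⁴)(-11.1)+(7.7 × 10⁻⁴)(-2.75) = 3.2 × 10⁻⁴ → stable
  216–225 m: −αΔT+βΔS = −(2.2 × 10⁻⁴)(-0.7)+(7.7 × 10⁻⁴)(+1.03) = 9.5 × 10⁻⁴ → stable
The 81–91 m interval has Δρ < 0: lighter water underlies denser water.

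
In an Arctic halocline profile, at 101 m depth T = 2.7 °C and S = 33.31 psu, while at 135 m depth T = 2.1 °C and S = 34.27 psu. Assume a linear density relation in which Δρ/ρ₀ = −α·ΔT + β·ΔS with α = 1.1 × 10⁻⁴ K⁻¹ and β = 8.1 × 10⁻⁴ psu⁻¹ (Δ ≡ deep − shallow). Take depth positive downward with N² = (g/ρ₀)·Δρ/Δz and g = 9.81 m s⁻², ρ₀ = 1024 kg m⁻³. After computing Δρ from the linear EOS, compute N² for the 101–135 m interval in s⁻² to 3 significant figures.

2.43 × 10⁻⁴ s⁻²

ΔT = -0.6 K, ΔS = +0.96 psu (deep − shallow).
Δρ/ρ₀ = −αΔT + βΔS = 6.60 × 10⁻⁵ + 7.776 × 10⁻⁴ = 8.436 × 10⁻⁴, so Δρ ≈ 0.8638 kg m⁻³.
N² = (g/ρ₀)·Δρ/Δz = g·(Δρ/ρ₀)/Δz = 9.81 × 8.436 × 10⁻⁴ / 34 = 2.4340 × 10⁻⁴ s⁻² ≈ 2.43 × 10⁻⁴ s⁻².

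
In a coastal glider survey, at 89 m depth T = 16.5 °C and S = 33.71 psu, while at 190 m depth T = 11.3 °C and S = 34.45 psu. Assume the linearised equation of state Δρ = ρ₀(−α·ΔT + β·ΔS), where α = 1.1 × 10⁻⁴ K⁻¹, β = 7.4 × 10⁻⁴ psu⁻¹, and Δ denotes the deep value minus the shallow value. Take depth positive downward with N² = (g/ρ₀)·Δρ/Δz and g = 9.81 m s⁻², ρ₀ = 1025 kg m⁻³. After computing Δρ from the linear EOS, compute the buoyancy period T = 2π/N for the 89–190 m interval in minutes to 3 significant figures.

10.0 min

ΔT = -5.2 K, ΔS = +0.74 psu (deep − shallow).
Δρ/ρ₀ = −αΔT + βΔS = 5.72 × 10⁻⁴ + 5.476 × 10⁻⁴ = 1.1196 × 10⁻³, so Δρ ≈ 1.148 kg m⁻³.
N² = (g/ρ₀)·Δρ/Δz = g·(Δρ/ρ₀)/Δz = 9.81 × 1.1196 × 10⁻³ / 101 = 1.0875 × 10⁻⁴ s⁻².
N = √(1.0875 × 10⁻⁴) = 0.010428 rad s⁻¹ → T = 2π/N = 602.53 s = 10.042 min ≈ 10.0 min.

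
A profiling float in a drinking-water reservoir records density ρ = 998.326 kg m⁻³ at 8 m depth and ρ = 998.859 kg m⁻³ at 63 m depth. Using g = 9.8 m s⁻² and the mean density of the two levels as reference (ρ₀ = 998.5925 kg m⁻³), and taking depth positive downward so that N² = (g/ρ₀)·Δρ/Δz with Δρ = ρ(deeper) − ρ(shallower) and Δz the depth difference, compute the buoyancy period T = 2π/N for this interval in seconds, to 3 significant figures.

644 s

Δρ = 998.859 − 998.326 = 0.533 kg m⁻³ over Δz = 63 − 8 = 55 m.
N² = (9.8/998.5925) × (0.533/55) = 9.5105 × 10⁻⁵ s⁻².
N = √(9.5105 × 10⁻⁵) = 9.7522 × 10⁻³ rad s⁻¹, so T = 2π/N = 644.28 s ≈ 644 s.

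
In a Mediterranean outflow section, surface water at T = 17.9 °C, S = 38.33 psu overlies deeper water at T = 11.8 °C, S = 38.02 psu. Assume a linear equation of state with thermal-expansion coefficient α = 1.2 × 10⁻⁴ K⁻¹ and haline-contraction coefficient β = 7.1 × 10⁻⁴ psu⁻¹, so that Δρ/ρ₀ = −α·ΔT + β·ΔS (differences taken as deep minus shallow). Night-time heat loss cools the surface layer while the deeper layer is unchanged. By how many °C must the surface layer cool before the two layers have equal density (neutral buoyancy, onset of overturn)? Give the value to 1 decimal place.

4.3 °C

Neutral buoyancy requires Δρ = 0, i.e. −α(T_deep − T_surf′) + β(S_deep − S_surf) = 0.
T_surf′ = T_deep − (β/α)·ΔS = 11.8 − (7.1 × 10⁻⁴/1.2 × 10⁻⁴)·(-0.31) = 13.634 °C.
Cooling required: 17.9 − (13.634) = 4.266 °C.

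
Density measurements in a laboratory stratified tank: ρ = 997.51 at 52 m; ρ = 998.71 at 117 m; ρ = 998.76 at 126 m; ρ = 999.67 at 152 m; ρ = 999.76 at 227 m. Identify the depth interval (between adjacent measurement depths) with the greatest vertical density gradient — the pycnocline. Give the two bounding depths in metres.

Compute the density gradient over each adjacent pair:
  52–117 m: Δρ/Δz = 1.20/65 = 0.018 kg m⁻⁴
  117–126 m: Δρ/Δz = 0.05/9 = 5.6 × 10⁻³ kg m⁻⁴
  126–152 m: Δρ/Δz = 0.91/26 = 0.035 kg m⁻⁴
  152–227 m: Δρ/Δz = 0.09/75 = 1.2 × 10⁻³ kg m⁻⁴
The largest gradient is in the 126–152 m interval — the pycnocline.

126–152 m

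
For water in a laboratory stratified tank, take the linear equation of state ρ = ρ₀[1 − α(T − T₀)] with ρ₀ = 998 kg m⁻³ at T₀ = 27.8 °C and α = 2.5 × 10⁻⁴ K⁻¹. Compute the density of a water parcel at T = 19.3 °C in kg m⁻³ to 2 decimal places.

1000.12 kg m⁻³

T − T₀ = -8.5 K.
Bracket = 1 − α·(-8.5) = 1 + (2.125 × 10⁻³) = 1.0021250.
ρ = 998 × 1.0021250 = 1000.12 kg m⁻³.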